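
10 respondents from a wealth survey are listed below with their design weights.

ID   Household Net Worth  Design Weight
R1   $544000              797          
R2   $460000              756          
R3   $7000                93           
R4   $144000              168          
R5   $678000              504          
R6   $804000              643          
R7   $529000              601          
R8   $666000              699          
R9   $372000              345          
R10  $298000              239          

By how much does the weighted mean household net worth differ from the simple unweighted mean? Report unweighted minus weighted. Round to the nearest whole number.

Unweighted sum = 544000 + 460000 + 7000 + 144000 + 678000 + 804000 + 529000 + 666000 + 372000 + 298000 = 4502000
Unweighted mean = 4502000 / 10 = 450200
Weighted sum = 544000×797 + 460000×756 + 7000×93 + 144000×168 + 678000×504 + 804000×643 + 529000×601 + 666000×699 + 372000×345 + 298000×239
  = 433568000 + 347760000 + 651000 + 24192000 + 341712000 + 516972000 + 317929000 + 465534000 + 128340000 + 71222000 = 2647880000
Sum of weights = 4845
Weighted mean = 2647880000 / 4845 = 546518.06
Difference (unweighted minus weighted) = -96318.06

-96318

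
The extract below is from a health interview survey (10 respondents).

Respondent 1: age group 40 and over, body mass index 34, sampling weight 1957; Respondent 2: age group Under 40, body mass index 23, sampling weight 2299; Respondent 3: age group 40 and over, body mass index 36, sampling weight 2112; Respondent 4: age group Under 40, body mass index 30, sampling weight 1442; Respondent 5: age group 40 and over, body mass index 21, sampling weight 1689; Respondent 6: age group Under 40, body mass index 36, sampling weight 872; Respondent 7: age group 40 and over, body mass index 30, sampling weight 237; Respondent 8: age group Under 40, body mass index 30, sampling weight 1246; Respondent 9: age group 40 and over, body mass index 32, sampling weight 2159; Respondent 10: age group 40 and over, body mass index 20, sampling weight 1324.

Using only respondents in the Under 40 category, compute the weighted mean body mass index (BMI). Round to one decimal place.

28.1

Under 40 rows: 2, 4, 6, 8
Weighted sum = 164909
Sum of weights = 5859
Weighted mean = 164909 / 5859 = 28.146271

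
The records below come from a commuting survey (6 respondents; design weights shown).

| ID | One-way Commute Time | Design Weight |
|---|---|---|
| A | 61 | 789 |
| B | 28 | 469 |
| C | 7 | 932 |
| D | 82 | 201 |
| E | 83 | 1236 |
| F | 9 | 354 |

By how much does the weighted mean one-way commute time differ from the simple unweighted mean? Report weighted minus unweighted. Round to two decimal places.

2.74

Unweighted sum = 61 + 28 + 7 + 82 + 83 + 9 = 270
Unweighted mean = 270 / 6 = 45
Weighted sum = 61×789 + 28×469 + 7×932 + 82×201 + 83×1236 + 9×354
  = 48129 + 13132 + 6524 + 16482 + 102588 + 3186 = 190041
Sum of weights = 789 + 469 + 932 + 201 + 1236 + 354 = 3981
Weighted mean = 190041 / 3981 = 47.737001
Difference (weighted minus unweighted) = 2.7370008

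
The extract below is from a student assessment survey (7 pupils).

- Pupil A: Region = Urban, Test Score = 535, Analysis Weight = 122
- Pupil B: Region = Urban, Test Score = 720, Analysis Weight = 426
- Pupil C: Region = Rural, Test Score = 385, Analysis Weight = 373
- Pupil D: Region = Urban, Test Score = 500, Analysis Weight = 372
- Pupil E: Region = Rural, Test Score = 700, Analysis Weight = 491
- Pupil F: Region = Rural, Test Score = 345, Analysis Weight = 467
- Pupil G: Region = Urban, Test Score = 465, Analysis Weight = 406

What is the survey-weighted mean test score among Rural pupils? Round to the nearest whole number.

487

Rural rows: C, E, F
Weighted sum = 385×373 + 700×491 + 345×467
  = 143605 + 343700 + 161115 = 648420
Sum of weights = 1331
Weighted mean = 648420 / 1331 = 487.16754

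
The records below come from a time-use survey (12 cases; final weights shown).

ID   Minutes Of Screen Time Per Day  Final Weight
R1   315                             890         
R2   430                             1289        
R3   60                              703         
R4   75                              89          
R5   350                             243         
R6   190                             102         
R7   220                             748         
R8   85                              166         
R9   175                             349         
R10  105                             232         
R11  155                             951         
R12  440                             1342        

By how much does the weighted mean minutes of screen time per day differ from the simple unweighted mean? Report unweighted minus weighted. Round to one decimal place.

-63.4

Unweighted sum = 2600
Unweighted mean = 2600 / 12 = 216.66667
Weighted sum = 315×890 + 430×1289 + 60×703 + 75×89 + 350×243 + 190×102 + 220×748 + 85×166 + 175×349 + 105×232 + 155×951 + 440×1342
  = 280350 + 554270 + 42180 + 6675 + 85050 + 19380 + 164560 + 14110 + 61075 + 24360 + 147405 + 590480 = 1989895
Sum of weights = 890 + 1289 + 703 + 89 + 243 + 102 + 748 + 166 + 349 + 232 + 951 + 1342 = 7104
Weighted mean = 1989895 / 7104 = 280.10909
Difference (unweighted minus weighted) = -63.442427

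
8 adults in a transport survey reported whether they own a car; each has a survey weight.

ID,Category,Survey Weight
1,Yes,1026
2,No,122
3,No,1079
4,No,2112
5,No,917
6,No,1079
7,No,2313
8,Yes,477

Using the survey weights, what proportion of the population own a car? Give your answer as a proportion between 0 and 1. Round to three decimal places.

0.165

Sum of weights for 'Yes' = 1026 + 477 = 1503
Total weight = 9125
Weighted proportion = 1503 / 9125 = 0.16471233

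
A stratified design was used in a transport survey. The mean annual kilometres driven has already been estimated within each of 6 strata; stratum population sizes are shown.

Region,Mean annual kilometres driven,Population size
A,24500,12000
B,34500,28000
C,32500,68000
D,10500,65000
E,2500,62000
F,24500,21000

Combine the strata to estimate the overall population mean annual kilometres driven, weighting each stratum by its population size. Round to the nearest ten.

18840

Σ Nₕ·x̄ₕ = 24500×12000 + 34500×28000 + 32500×68000 + 10500×65000 + 2500×62000 + 24500×21000
  = 294000000 + 966000000 + 2210000000 + 682500000 + 155000000 + 514500000 = 4822000000
Σ Nₕ = 12000 + 28000 + 68000 + 65000 + 62000 + 21000 = 256000
Overall mean = 4822000000 / 256000 = 18835.938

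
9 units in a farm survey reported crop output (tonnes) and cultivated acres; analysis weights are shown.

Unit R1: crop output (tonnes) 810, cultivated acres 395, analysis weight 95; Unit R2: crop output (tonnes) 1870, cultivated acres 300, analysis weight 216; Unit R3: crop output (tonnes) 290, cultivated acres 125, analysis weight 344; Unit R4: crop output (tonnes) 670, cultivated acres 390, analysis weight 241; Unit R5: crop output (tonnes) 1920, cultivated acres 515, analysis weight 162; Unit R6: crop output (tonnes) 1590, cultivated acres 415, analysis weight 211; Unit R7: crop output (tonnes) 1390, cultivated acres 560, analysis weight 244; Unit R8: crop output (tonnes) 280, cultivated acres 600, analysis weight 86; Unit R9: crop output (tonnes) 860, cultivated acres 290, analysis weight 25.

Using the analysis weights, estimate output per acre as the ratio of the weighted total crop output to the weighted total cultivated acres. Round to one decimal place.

2.9

Σ wᵢ·y = 810×95 + 1870×216 + 290×344 + 670×241 + 1920×162 + 1590×211 + 1390×244 + 280×86 + 860×25
  = 76950 + 403920 + 99760 + 161470 + 311040 + 335490 + 339160 + 24080 + 21500 = 1773370
Σ wᵢ·x = 395×95 + 300×216 + 125×344 + 390×241 + 515×162 + 415×211 + 560×244 + 600×86 + 290×25
  = 37525 + 64800 + 43000 + 93990 + 83430 + 87565 + 136640 + 51600 + 7250 = 605800
Ratio = 1773370 / 605800 = 2.9273192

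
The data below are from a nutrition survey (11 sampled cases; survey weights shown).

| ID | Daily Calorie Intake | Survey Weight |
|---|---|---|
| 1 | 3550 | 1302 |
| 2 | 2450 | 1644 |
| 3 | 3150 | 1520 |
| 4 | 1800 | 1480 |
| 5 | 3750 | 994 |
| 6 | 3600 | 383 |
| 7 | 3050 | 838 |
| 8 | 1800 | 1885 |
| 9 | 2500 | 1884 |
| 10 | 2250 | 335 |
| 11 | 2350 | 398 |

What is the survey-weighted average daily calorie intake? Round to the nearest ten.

2650

Weighted sum = 3550×1302 + 2450×1644 + 3150×1520 + 1800×1480 + 3750×994 + 3600×383 + 3050×838 + 1800×1885 + 2500×1884 + 2250×335 + 2350×398
  = 4622100 + 4027800 + 4788000 + 2664000 + 3727500 + 1378800 + 2555900 + 3393000 + 4710000 + 753750 + 935300 = 33556150
Sum of weights = 12663
Weighted mean = 33556150 / 12663 = 2649.9368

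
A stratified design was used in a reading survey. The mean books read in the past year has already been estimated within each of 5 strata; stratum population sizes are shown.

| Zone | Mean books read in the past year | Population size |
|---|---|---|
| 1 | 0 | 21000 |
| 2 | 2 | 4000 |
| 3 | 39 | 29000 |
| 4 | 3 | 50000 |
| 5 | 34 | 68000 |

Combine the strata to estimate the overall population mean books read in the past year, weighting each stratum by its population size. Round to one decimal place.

Σ Nₕ·x̄ₕ = 3601000
Σ Nₕ = 21000 + 4000 + 29000 + 50000 + 68000 = 172000
Overall mean = 3601000 / 172000 = 20.936047

20.9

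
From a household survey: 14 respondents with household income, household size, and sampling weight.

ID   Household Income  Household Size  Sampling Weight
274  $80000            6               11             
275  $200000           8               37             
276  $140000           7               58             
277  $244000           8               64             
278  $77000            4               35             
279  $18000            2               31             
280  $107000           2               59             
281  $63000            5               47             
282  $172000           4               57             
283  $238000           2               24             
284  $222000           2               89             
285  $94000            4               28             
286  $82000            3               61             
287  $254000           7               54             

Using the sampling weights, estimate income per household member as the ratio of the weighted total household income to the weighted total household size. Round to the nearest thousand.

34000

Σ wᵢ·y = 101167000
Σ wᵢ·x = 2962
Ratio = 101167000 / 2962 = 34154.963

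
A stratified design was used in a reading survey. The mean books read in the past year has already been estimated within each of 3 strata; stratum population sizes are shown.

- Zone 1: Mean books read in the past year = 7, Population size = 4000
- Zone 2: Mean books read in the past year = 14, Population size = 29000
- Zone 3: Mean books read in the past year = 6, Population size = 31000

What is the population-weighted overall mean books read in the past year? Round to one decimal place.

Σ Nₕ·x̄ₕ = 7×4000 + 14×29000 + 6×31000
  = 28000 + 406000 + 186000 = 620000
Σ Nₕ = 4000 + 29000 + 31000 = 64000
Overall mean = 620000 / 64000 = 9.6875

9.7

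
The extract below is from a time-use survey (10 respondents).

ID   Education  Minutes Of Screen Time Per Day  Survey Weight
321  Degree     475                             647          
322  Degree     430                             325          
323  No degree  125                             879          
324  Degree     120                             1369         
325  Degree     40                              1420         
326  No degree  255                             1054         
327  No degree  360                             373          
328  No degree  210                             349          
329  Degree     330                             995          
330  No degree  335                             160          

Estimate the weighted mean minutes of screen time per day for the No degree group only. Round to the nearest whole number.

No degree rows: 323, 326, 327, 328, 330
Weighted sum = 125×879 + 255×1054 + 360×373 + 210×349 + 335×160
  = 109875 + 268770 + 134280 + 73290 + 53600 = 639815
Sum of weights = 879 + 1054 + 373 + 349 + 160 = 2815
Weighted mean = 639815 / 2815 = 227.28774

227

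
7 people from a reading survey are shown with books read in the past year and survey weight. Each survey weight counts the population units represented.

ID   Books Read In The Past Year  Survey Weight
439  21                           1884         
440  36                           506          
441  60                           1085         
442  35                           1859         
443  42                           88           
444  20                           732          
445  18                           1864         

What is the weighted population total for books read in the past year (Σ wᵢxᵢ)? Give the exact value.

Weighted total = 21×1884 + 36×506 + 60×1085 + 35×1859 + 42×88 + 20×732 + 18×1864
  = 39564 + 18216 + 65100 + 65065 + 3696 + 14640 + 33552 = 239833

239833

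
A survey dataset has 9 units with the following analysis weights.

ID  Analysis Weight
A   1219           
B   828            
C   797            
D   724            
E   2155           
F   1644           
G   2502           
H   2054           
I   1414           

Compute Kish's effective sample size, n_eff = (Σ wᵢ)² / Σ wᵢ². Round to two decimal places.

Σ wᵢ = 13337
Σ wᵢ² = 1485961 + 685584 + 635209 + 524176 + 4644025 + 2702736 + 6260004 + 4218916 + 1999396 = 23156007
n_eff = 13337² / 23156007 = 177875569 / 23156007 = 7.6816167

7.68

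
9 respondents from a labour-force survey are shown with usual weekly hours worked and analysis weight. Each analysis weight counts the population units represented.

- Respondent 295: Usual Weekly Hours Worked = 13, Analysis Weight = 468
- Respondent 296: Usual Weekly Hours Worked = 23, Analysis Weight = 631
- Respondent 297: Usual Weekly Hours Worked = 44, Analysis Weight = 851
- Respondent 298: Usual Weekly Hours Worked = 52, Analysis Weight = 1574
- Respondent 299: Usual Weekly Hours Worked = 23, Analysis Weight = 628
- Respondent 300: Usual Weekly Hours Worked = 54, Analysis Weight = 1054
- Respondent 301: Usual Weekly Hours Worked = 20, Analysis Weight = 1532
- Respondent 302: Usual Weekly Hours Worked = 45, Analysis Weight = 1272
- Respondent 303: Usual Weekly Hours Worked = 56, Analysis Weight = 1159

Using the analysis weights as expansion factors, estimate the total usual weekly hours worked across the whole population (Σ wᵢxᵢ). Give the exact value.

364033

Weighted total = 13×468 + 23×631 + 44×851 + 52×1574 + 23×628 + 54×1054 + 20×1532 + 45×1272 + 56×1159
  = 6084 + 14513 + 37444 + 81848 + 14444 + 56916 + 30640 + 57240 + 64904 = 364033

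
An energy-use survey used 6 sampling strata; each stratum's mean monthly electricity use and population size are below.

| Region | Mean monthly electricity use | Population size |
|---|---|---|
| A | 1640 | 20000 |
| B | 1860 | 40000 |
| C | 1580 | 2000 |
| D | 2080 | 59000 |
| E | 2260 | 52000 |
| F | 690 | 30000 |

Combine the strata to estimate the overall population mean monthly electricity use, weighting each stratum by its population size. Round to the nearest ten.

Σ Nₕ·x̄ₕ = 1640×20000 + 1860×40000 + 1580×2000 + 2080×59000 + 2260×52000 + 690×30000
  = 32800000 + 74400000 + 3160000 + 122720000 + 117520000 + 20700000 = 371300000
Σ Nₕ = 20000 + 40000 + 2000 + 59000 + 52000 + 30000 = 203000
Overall mean = 371300000 / 203000 = 1829.064

1830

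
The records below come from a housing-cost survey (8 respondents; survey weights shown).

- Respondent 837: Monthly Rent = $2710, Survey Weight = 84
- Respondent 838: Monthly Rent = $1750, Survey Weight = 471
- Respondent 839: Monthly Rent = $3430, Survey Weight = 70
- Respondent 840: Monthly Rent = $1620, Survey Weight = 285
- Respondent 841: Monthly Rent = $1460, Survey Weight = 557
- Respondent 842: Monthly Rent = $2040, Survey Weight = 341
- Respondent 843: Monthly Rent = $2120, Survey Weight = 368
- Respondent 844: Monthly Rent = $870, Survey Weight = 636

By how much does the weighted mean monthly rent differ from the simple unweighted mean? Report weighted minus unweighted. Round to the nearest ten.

-370

Unweighted sum = 2710 + 1750 + 3430 + 1620 + 1460 + 2040 + 2120 + 870 = 16000
Unweighted mean = 16000 / 8 = 2000
Weighted sum = 2710×84 + 1750×471 + 3430×70 + 1620×285 + 1460×557 + 2040×341 + 2120×368 + 870×636
  = 227640 + 824250 + 240100 + 461700 + 813220 + 695640 + 780160 + 553320 = 4596030
Sum of weights = 2812
Weighted mean = 4596030 / 2812 = 1634.4346
Difference (weighted minus unweighted) = -365.56543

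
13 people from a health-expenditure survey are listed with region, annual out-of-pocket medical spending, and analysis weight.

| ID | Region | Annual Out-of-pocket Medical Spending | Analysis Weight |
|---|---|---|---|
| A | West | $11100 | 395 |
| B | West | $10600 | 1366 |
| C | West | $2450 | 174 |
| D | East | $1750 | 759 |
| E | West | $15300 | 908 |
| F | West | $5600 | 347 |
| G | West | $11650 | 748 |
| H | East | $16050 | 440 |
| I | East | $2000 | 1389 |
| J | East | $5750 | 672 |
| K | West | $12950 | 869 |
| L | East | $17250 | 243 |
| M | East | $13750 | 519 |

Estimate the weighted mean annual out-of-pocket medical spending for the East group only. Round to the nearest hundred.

East rows: D, H, I, J, L, M
Weighted sum = 1750×759 + 16050×440 + 2000×1389 + 5750×672 + 17250×243 + 13750×519
  = 26360250
Sum of weights = 759 + 440 + 1389 + 672 + 243 + 519 = 4022
Weighted mean = 26360250 / 4022 = 6554.0154

6600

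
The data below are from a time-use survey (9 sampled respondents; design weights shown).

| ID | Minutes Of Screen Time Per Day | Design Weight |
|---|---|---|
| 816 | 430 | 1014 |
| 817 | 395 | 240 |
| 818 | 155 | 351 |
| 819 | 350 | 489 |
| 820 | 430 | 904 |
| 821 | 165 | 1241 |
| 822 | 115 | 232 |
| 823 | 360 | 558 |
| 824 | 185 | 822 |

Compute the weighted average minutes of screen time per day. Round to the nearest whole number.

Weighted sum = 430×1014 + 395×240 + 155×351 + 350×489 + 430×904 + 165×1241 + 115×232 + 360×558 + 185×822
  = 436020 + 94800 + 54405 + 171150 + 388720 + 204765 + 26680 + 200880 + 152070 = 1729490
Sum of weights = 1014 + 240 + 351 + 489 + 904 + 1241 + 232 + 558 + 822 = 5851
Weighted mean = 1729490 / 5851 = 295.58879

296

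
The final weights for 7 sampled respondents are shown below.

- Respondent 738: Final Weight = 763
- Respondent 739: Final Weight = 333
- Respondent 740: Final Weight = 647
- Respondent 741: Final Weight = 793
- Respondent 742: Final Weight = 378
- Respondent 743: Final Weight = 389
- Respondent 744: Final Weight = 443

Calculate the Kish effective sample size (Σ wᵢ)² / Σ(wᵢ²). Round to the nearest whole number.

Σ wᵢ = 763 + 333 + 647 + 793 + 378 + 389 + 443 = 3746
Σ wᵢ² = 582169 + 110889 + 418609 + 628849 + 142884 + 151321 + 196249 = 2230970
n_eff = 3746² / 2230970 = 14032516 / 2230970 = 6.2898721

6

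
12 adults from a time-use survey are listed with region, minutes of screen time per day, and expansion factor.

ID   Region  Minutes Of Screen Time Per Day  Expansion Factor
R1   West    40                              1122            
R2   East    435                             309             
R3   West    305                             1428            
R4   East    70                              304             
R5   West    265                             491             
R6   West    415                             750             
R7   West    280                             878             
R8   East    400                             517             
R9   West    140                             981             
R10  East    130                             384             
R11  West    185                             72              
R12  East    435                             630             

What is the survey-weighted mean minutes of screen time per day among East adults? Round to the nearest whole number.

East rows: R2, R4, R8, R10, R12
Weighted sum = 435×309 + 70×304 + 400×517 + 130×384 + 435×630
  = 686465
Sum of weights = 2144
Weighted mean = 686465 / 2144 = 320.17957

320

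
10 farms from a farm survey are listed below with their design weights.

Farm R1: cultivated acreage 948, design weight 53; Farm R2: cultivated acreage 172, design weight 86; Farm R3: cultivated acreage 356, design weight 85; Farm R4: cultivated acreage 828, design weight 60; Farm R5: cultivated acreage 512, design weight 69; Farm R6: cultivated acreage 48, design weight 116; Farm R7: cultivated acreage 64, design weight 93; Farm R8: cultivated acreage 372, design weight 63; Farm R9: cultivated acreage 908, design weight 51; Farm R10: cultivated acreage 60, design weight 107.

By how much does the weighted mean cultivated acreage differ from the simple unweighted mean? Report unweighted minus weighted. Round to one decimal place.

Unweighted sum = 948 + 172 + 356 + 828 + 512 + 48 + 64 + 372 + 908 + 60 = 4268
Unweighted mean = 4268 / 10 = 426.8
Weighted sum = 948×53 + 172×86 + 356×85 + 828×60 + 512×69 + 48×116 + 64×93 + 372×63 + 908×51 + 60×107
  = 50244 + 14792 + 30260 + 49680 + 35328 + 5568 + 5952 + 23436 + 46308 + 6420 = 267988
Sum of weights = 53 + 86 + 85 + 60 + 69 + 116 + 93 + 63 + 51 + 107 = 783
Weighted mean = 267988 / 783 = 342.25798
Difference (unweighted minus weighted) = 84.542018

84.5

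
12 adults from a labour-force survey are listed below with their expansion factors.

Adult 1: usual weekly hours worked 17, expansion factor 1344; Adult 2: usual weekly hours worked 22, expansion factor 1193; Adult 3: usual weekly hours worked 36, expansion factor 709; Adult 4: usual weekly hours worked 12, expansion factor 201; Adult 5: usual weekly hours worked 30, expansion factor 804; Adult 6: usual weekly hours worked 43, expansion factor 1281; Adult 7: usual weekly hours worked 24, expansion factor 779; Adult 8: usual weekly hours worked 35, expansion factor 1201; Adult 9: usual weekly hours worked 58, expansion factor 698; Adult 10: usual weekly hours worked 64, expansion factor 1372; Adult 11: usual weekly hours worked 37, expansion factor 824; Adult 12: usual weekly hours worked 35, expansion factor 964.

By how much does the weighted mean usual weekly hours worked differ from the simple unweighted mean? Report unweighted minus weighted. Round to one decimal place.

Unweighted sum = 17 + 22 + 36 + 12 + 30 + 43 + 24 + 35 + 58 + 64 + 37 + 35 = 413
Unweighted mean = 413 / 12 = 34.416667
Weighted sum = 17×1344 + 22×1193 + 36×709 + 12×201 + 30×804 + 43×1281 + 24×779 + 35×1201 + 58×698 + 64×1372 + 37×824 + 35×964
  = 22848 + 26246 + 25524 + 2412 + 24120 + 55083 + 18696 + 42035 + 40484 + 87808 + 30488 + 33740 = 409484
Sum of weights = 1344 + 1193 + 709 + 201 + 804 + 1281 + 779 + 1201 + 698 + 1372 + 824 + 964 = 11370
Weighted mean = 409484 / 11370 = 36.014424
Difference (unweighted minus weighted) = -1.5977573

-1.6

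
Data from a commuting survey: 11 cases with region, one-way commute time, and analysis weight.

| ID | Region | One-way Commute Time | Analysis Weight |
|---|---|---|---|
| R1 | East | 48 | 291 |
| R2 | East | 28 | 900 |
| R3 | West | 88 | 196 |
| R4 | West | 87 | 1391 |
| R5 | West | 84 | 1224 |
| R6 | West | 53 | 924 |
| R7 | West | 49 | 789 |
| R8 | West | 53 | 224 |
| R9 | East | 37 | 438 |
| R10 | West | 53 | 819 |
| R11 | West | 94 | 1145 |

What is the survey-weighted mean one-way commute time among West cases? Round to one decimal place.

73.2

West rows: R3, R4, R5, R6, R7, R8, R10, R11
Weighted sum = 88×196 + 87×1391 + 84×1224 + 53×924 + 49×789 + 53×224 + 53×819 + 94×1145
  = 17248 + 121017 + 102816 + 48972 + 38661 + 11872 + 43407 + 107630 = 491623
Sum of weights = 6712
Weighted mean = 491623 / 6712 = 73.245381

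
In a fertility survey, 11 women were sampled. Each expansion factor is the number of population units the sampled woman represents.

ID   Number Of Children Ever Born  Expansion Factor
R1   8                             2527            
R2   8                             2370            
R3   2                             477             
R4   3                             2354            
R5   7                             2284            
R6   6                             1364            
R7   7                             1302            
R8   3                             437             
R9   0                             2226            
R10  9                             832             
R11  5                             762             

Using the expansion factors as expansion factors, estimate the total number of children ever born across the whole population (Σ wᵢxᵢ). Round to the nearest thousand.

Weighted total = 8×2527 + 8×2370 + 2×477 + 3×2354 + 7×2284 + 6×1364 + 7×1302 + 3×437 + 0×2226 + 9×832 + 5×762
  = 20216 + 18960 + 954 + 7062 + 15988 + 8184 + 9114 + 1311 + 0 + 7488 + 3810 = 93087

93000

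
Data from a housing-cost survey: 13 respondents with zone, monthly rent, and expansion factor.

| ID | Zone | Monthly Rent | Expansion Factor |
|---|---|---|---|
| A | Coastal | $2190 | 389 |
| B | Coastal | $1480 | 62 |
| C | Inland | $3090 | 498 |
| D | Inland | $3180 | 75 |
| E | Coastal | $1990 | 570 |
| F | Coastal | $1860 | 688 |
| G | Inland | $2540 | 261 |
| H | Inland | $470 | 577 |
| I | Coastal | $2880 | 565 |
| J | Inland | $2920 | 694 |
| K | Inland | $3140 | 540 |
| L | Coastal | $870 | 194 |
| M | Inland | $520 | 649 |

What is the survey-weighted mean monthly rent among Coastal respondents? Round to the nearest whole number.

2088

Coastal rows: A, B, E, F, I, L
Weighted sum = 5153630
Sum of weights = 389 + 62 + 570 + 688 + 565 + 194 = 2468
Weighted mean = 5153630 / 2468 = 2088.1807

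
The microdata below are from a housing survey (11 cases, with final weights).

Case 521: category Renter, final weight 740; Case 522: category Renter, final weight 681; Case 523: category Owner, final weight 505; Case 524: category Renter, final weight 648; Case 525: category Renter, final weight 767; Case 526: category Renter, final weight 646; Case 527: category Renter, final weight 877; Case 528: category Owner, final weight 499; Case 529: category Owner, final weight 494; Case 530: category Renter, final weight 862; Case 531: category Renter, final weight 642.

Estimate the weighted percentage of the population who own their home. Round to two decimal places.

Sum of weights for 'Owner' = 505 + 499 + 494 = 1498
Total weight = 740 + 681 + 505 + 648 + 767 + 646 + 877 + 499 + 494 + 862 + 642 = 7361
Weighted proportion = 1498 / 7361 = 0.20350496 → 20.350496%

20.35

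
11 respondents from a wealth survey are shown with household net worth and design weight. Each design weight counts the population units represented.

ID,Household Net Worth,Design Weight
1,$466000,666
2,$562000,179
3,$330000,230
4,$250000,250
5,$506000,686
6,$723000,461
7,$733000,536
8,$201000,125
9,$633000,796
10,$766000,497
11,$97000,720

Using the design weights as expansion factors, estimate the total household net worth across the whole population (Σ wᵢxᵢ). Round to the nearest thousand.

Weighted total = 466000×666 + 562000×179 + 330000×230 + 250000×250 + 506000×686 + 723000×461 + 733000×536 + 201000×125 + 633000×796 + 766000×497 + 97000×720
  = 2602196000

2602196000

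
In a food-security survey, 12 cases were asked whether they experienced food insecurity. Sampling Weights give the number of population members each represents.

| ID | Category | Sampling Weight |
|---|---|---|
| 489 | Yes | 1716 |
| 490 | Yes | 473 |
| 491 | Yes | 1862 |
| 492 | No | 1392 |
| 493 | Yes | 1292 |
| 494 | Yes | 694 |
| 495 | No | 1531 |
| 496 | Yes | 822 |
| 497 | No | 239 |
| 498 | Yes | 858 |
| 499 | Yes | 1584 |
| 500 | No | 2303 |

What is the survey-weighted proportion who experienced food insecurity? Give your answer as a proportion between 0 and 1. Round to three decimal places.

0.630

Sum of weights for 'Yes' = 1716 + 473 + 1862 + 1292 + 694 + 822 + 858 + 1584 = 9301
Total weight = 1716 + 473 + 1862 + 1392 + 1292 + 694 + 1531 + 822 + 239 + 858 + 1584 + 2303 = 14766
Weighted proportion = 9301 / 14766 = 0.629893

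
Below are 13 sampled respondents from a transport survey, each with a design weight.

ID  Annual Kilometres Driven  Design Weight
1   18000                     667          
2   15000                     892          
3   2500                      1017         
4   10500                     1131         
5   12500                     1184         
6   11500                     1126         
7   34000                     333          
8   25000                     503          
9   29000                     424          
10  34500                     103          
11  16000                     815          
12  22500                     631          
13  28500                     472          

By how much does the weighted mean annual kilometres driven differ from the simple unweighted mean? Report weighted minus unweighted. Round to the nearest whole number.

Unweighted sum = 259500
Unweighted mean = 259500 / 13 = 19961.538
Weighted sum = 147989000
Sum of weights = 9298
Weighted mean = 147989000 / 9298 = 15916.219
Difference (weighted minus unweighted) = -4045.3199

-4045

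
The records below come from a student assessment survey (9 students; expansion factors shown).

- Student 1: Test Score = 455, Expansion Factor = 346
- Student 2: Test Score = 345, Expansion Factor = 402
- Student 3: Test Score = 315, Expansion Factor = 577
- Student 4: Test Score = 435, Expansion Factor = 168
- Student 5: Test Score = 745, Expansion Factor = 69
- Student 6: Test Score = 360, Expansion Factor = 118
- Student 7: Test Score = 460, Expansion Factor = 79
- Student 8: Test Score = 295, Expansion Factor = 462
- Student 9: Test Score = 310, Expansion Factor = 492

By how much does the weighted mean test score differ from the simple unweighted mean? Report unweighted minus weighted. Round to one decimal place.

55.8

Unweighted sum = 455 + 345 + 315 + 435 + 745 + 360 + 460 + 295 + 310 = 3720
Unweighted mean = 3720 / 9 = 413.33333
Weighted sum = 455×346 + 345×402 + 315×577 + 435×168 + 745×69 + 360×118 + 460×79 + 295×462 + 310×492
  = 157430 + 138690 + 181755 + 73080 + 51405 + 42480 + 36340 + 136290 + 152520 = 969990
Sum of weights = 346 + 402 + 577 + 168 + 69 + 118 + 79 + 462 + 492 = 2713
Weighted mean = 969990 / 2713 = 357.5341
Difference (unweighted minus weighted) = 55.799238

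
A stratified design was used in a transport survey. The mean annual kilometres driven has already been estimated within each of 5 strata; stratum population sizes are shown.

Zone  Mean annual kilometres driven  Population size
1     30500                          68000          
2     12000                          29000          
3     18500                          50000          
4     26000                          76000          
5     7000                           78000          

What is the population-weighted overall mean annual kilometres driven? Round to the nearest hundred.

Σ Nₕ·x̄ₕ = 30500×68000 + 12000×29000 + 18500×50000 + 26000×76000 + 7000×78000
  = 2074000000 + 348000000 + 925000000 + 1976000000 + 546000000 = 5869000000
Σ Nₕ = 68000 + 29000 + 50000 + 76000 + 78000 = 301000
Overall mean = 5869000000 / 301000 = 19498.339

19500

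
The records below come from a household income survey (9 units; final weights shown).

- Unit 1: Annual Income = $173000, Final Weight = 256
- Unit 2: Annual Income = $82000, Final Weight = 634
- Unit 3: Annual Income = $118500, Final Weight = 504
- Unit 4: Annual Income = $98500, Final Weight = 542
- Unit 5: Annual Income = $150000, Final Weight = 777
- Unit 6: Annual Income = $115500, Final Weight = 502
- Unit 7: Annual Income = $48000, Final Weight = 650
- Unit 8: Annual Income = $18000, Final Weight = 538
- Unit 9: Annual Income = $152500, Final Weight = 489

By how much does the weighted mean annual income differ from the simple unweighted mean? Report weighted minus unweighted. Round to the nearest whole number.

Unweighted sum = 956000
Unweighted mean = 956000 / 9 = 106222.22
Weighted sum = 499374500
Sum of weights = 256 + 634 + 504 + 542 + 777 + 502 + 650 + 538 + 489 = 4892
Weighted mean = 499374500 / 4892 = 102079.82
Difference (weighted minus unweighted) = -4142.398

-4142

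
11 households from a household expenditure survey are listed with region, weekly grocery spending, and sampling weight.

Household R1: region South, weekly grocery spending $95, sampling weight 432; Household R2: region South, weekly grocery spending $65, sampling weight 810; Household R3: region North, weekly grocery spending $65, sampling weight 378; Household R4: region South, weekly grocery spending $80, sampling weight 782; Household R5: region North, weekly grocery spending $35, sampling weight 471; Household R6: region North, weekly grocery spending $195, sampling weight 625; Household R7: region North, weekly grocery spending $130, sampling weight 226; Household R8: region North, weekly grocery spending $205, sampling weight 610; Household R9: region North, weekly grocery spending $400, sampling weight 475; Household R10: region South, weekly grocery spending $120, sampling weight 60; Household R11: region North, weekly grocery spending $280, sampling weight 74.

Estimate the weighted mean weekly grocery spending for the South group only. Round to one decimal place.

South rows: R1, R2, R4, R10
Weighted sum = 95×432 + 65×810 + 80×782 + 120×60
  = 41040 + 52650 + 62560 + 7200 = 163450
Sum of weights = 432 + 810 + 782 + 60 = 2084
Weighted mean = 163450 / 2084 = 78.430902

78.4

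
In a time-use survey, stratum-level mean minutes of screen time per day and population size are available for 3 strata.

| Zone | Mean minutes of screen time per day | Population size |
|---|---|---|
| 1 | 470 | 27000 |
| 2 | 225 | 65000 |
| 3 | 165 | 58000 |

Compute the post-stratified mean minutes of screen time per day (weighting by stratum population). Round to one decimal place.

Σ Nₕ·x̄ₕ = 470×27000 + 225×65000 + 165×58000
  = 12690000 + 14625000 + 9570000 = 36885000
Σ Nₕ = 27000 + 65000 + 58000 = 150000
Overall mean = 36885000 / 150000 = 245.9

245.9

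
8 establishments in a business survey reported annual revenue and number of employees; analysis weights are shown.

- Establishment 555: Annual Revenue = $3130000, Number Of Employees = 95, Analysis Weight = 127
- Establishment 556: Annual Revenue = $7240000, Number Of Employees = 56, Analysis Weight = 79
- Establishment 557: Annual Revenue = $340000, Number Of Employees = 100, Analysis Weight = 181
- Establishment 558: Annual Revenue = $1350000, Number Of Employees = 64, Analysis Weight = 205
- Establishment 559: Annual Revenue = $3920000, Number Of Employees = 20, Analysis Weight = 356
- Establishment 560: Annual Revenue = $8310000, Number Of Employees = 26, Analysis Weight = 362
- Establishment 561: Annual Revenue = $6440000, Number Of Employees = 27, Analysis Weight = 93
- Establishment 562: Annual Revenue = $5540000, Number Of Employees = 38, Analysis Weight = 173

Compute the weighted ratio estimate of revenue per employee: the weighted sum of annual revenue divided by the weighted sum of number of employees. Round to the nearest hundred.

99100

Σ wᵢ·y = 3130000×127 + 7240000×79 + 340000×181 + 1350000×205 + 3920000×356 + 8310000×362 + 6440000×93 + 5540000×173
  = 7268840000
Σ wᵢ·x = 95×127 + 56×79 + 100×181 + 64×205 + 20×356 + 26×362 + 27×93 + 38×173
  = 12065 + 4424 + 18100 + 13120 + 7120 + 9412 + 2511 + 6574 = 73326
Ratio = 7268840000 / 73326 = 99130.459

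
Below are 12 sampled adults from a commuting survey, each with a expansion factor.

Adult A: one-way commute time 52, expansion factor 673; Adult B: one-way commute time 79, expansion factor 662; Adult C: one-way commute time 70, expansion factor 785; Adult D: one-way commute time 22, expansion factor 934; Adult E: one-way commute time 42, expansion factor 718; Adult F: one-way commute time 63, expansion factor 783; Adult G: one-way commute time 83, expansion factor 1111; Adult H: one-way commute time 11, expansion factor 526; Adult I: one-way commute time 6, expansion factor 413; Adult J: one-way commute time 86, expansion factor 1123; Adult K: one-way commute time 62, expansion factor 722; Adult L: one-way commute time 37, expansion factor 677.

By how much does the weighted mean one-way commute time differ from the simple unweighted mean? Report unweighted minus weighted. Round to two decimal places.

-4.70

Unweighted sum = 52 + 79 + 70 + 22 + 42 + 63 + 83 + 11 + 6 + 86 + 62 + 37 = 613
Unweighted mean = 613 / 12 = 51.083333
Weighted sum = 52×673 + 79×662 + 70×785 + 22×934 + 42×718 + 63×783 + 83×1111 + 11×526 + 6×413 + 86×1123 + 62×722 + 37×677
  = 34996 + 52298 + 54950 + 20548 + 30156 + 49329 + 92213 + 5786 + 2478 + 96578 + 44764 + 25049 = 509145
Sum of weights = 673 + 662 + 785 + 934 + 718 + 783 + 1111 + 526 + 413 + 1123 + 722 + 677 = 9127
Weighted mean = 509145 / 9127 = 55.784486
Difference (unweighted minus weighted) = -4.7011523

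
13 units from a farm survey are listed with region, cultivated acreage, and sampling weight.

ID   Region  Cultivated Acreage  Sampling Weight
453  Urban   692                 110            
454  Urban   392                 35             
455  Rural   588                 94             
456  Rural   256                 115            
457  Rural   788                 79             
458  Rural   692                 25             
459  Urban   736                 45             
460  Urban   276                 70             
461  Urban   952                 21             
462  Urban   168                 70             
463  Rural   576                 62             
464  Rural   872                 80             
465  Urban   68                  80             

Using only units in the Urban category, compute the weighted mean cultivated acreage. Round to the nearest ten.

420

Urban rows: 453, 454, 459, 460, 461, 462, 465
Weighted sum = 692×110 + 392×35 + 736×45 + 276×70 + 952×21 + 168×70 + 68×80
  = 76120 + 13720 + 33120 + 19320 + 19992 + 11760 + 5440 = 179472
Sum of weights = 431
Weighted mean = 179472 / 431 = 416.40835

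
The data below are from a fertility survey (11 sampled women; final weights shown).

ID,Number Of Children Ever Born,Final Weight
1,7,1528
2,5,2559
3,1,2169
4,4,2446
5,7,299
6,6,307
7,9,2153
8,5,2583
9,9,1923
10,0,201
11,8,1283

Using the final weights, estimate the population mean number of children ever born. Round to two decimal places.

Weighted sum = 99242
Sum of weights = 17451
Weighted mean = 99242 / 17451 = 5.6868947

5.69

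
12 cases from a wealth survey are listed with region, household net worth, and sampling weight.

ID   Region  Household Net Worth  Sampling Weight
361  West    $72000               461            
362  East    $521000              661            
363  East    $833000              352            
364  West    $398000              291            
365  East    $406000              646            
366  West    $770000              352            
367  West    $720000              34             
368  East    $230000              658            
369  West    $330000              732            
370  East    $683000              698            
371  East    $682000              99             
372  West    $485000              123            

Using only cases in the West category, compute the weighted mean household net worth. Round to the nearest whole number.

374182

West rows: 361, 364, 366, 367, 369, 372
Weighted sum = 72000×461 + 398000×291 + 770000×352 + 720000×34 + 330000×732 + 485000×123
  = 33192000 + 115818000 + 271040000 + 24480000 + 241560000 + 59655000 = 745745000
Sum of weights = 461 + 291 + 352 + 34 + 732 + 123 = 1993
Weighted mean = 745745000 / 1993 = 374182.14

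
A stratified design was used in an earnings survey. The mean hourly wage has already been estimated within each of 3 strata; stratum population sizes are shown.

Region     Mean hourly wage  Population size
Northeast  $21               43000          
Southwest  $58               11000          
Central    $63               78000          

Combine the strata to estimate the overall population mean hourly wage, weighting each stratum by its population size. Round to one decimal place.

48.9

Σ Nₕ·x̄ₕ = 21×43000 + 58×11000 + 63×78000
  = 6455000
Σ Nₕ = 132000
Overall mean = 6455000 / 132000 = 48.901515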